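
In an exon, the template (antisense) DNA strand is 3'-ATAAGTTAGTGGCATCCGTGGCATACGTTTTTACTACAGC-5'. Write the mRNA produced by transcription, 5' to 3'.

Reading the template 3'→5' as shown, RNA polymerase pairs each base (A→U, T→A, G↔C) to build mRNA 5'→3' directly.

5'-UAUUCAAUCACCGUAGGCACCGUAUGCAAAAAUGAUGUCG-3'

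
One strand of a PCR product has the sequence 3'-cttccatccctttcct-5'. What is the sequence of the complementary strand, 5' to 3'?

5'-GAAGGTAGGGAAAGGA-3'

The strand is given 3'→5', so its complement runs 5'→3' in the same left-to-right order: pair each base A↔T, G↔C.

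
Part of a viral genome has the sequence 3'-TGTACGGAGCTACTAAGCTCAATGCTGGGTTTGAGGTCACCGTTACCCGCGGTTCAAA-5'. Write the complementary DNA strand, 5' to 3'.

5'-ACATGCCTCGATGATTCGAGTTACGACCCAAACTCCAGTGGCAATGGGCGCCAAGTTT-3'

The strand is given 3'→5', so its complement runs 5'→3' in the same left-to-right order: pair each base A↔T, G↔C.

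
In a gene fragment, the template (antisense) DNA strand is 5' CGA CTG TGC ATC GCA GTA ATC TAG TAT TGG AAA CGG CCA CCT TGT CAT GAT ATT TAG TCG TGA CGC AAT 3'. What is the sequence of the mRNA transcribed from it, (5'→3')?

5'-AUUGCGUCACGACUAAAUAUCAUGACAAGGUGGCCGUUUCCAAUACUAGAUUACUGCGAUGCACAGUCG-3'

RNA polymerase reads the template 3'→5' and synthesizes mRNA 5'→3' by base-pairing (A→U, T→A, G↔C). The complement of the template is GCTGACACGTAGCGTCATTAGATCATAACCTTTGCCGGTGGAACAGTACTATAAATCAGCACTGCGTTA; antiparallel, so 5'→3' the coding strand is ATTGCGTCACGACTAAATATCATGACAAGGTGGCCGTTTCCAATACTAGATTACTGCGATGCACAGTCG. Replace T with U for the mRNA.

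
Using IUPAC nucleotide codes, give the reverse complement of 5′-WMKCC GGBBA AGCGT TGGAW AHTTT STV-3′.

Standard pairs A↔T, G↔C; ambiguity codes pair M↔K, W↔W, S↔S, B↔V, H↔D. Complement (WKMGGCCVVTTCGCAACCTWTDAAASAB), then reverse for 5'→3'.

5'-BASAAADTWTCCAACGCTTVVCCGGMKW-3'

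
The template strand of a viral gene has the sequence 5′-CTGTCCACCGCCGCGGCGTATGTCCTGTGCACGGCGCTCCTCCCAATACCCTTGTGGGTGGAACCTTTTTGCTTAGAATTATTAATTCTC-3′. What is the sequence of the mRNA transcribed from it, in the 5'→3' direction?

5′-GAGAAUUAAUAAUUCUAAGCAAAAAGGUUCCACCCACAAGGGUAUUGGGAGGAGCGCCGUGCACAGGACAUACGCCGCGGCGGUGGACAG-3′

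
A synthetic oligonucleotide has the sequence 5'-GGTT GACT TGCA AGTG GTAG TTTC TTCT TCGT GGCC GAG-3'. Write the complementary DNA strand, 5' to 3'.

5'-CTCGGCCACGAAGAAGAAACTACCACTTGCAAGTCAACC-3'

The complement of GGTTGACTTGCAAGTGGTAGTTTCTTCTTCGTGGCCGAG is CCAACTGAACGTTCACCATCAAAGAAGAAGCACCGGCTC (A↔T, G↔C). DNA strands are antiparallel, so the complementary strand runs 3'→5'; reversing gives the 5'→3' form.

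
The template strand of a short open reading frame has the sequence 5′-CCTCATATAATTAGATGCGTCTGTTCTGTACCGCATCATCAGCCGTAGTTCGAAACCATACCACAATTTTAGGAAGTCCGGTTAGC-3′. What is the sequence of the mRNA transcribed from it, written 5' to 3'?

5′-GCUAACCGGACUUCCUAAAAUUGUGGUAUGGUUUCGAACUACGGCUGAUGAUGCGGUACAGAACAGACGCAUCUAAUUAUAUGAGG-3′

The mRNA has the sequence of the coding strand (reverse complement of the template) with T→U. Reverse complement of CCTCATATAATTAGATGCGTCTGTTCTGTACCGCATCATCAGCCGTAGTTCGAAACCATACCACAATTTTAGGAAGTCCGGTTAGC is GCTAACCGGACTTCCTAAAATTGTGGTATGGTTTCGAACTACGGCTGATGATGCGGTACAGAACAGACGCATCTAATTATATGAGG; then T→U.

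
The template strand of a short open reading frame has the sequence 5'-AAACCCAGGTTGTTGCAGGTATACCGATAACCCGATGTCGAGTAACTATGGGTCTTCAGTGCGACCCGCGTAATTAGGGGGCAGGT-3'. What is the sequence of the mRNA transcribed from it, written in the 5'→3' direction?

RNA polymerase reads the template 3'→5' and synthesizes mRNA 5'→3' by base-pairing (A→U, T→A, G↔C). The complement of the template is TTTGGGTCCAACAACGTCCATATGGCTATTGGGCTACAGCTCATTGATACCCAGAAGTCACGCTGGGCGCATTAATCCCCCGTCCA; antiparallel, so 5'→3' the coding strand is ACCTGCCCCCTAATTACGCGGGTCGCACTGAAGACCCATAGTTACTCGACATCGGGTTATCGGTATACCTGCAACAACCTGGGTTT. Replace T with U for the mRNA.

5′-ACCUGCCCCCUAAUUACGCGGGUCGCACUGAAGACCCAUAGUUACUCGACAUCGGGUUAUCGGUAUACCUGCAACAACCUGGGUUU-3′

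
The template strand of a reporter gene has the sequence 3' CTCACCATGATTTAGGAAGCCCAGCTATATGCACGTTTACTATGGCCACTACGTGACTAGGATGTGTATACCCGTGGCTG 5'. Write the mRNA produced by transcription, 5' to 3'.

5'-GAGUGGUACUAAAUCCUUCGGGUCGAUAUACGUGCAAAUGAUACCGGUGAUGCACUGAUCCUACACAUAUGGGCACCGAC-3'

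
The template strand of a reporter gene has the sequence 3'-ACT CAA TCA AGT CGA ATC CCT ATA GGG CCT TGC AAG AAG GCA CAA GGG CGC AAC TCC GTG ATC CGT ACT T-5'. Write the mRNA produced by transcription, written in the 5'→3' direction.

Reading the template 3'→5' as shown, RNA polymerase pairs each base (A→U, T→A, G↔C) to build mRNA 5'→3' directly.

5′-UGAGUUAGUUCAGCUUAGGGAUAUCCCGGAACGUUCUUCCGUGUUCCCGCGUUGAGGCACUAGGCAUGAA-3′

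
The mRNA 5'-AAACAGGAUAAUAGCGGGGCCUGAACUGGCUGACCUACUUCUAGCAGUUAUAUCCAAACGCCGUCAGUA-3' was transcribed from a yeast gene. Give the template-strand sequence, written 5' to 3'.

5′-TACTGACGGCGTTTGGATATAACTGCTAGAAGTAGGTCAGCCAGTTCAGGCCCCGCTATTATCCTGTTT-3′

Replace U with T to get the coding DNA strand: AAACAGGATAATAGCGGGGCCTGAACTGGCTGACCTACTTCTAGCAGTTATATCCAAACGCCGTCAGTA. The template strand is its reverse complement (complement TTTGTCCTATTATCGCCCCGGACTTGACCGACTGGATGAAGATCGTCAATATAGGTTTGCGGCAGTCAT, then reverse).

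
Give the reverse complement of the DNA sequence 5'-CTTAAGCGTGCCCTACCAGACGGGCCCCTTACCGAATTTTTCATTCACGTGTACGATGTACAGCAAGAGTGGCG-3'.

5'-CGCCACTCTTGCTGTACATCGTACACGTGAATGAAAAATTCGGTAAGGGGCCCGTCTGGTAGGGCACGCTTAAG-3'

Complement each base (A↔T, G↔C): GAATTCGCACGGGATGGTCTGCCCGGGGAATGGCTTAAAAAGTAAGTGCACATGCTACATGTCGTTCTCACCGC. Then reverse.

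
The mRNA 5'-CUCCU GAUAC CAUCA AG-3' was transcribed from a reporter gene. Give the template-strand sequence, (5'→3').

5'-CTTGATGGTATCAGGAG-3'

Replace U with T to get the coding DNA strand: CTCCTGATACCATCAAG. The template strand is its reverse complement (complement GAGGACTATGGTAGTTC, then reverse).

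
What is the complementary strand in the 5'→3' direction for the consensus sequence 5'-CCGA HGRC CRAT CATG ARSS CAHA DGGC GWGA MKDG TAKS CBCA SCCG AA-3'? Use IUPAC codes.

Standard pairs A↔T, G↔C; ambiguity codes pair R↔Y, M↔K, W↔W, S↔S, B↔V, D↔H. Complement (GGCTDCYGGYTAGTACTYSSGTDTHCCGCWCTKMHCATMSGVGTSGGCTT), then reverse for 5'→3'.

5'-TTCGGSTGVGSMTACHMKTCWCGCCHTDTGSSYTCATGATYGGYCDTCGG-3'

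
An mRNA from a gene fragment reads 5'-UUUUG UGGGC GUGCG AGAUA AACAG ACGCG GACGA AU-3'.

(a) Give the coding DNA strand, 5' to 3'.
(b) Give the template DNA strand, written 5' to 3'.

(a) 5'-TTTTGTGGGCGTGCGAGATAAACAGACGCGGACGAAT-3'
(b) 5'-ATTCGTCCGCGTCTGTTTATCTCGCACGCCCACAAAA-3'

(a) The coding strand matches the mRNA with U→T.
(b) The template strand is the reverse complement of the coding strand.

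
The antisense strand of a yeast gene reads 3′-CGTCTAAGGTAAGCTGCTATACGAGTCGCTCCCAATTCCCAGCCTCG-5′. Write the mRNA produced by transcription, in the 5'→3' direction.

Reading the template 3'→5' as shown, RNA polymerase pairs each base (A→U, T→A, G↔C) to build mRNA 5'→3' directly.

5′-GCAGAUUCCAUUCGACGAUAUGCUCAGCGAGGGUUAAGGGUCGGAGC-3′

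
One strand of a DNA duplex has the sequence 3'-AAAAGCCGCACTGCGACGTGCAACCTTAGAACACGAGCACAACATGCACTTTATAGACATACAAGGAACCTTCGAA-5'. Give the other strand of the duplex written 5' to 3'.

5′-TTTTCGGCGTGACGCTGCACGTTGGAATCTTGTGCTCGTGTTGTACGTGAAATATCTGTATGTTCCTTGGAAGCTT-3′

The strand is given 3'→5', so its complement runs 5'→3' in the same left-to-right order: pair each base A↔T, G↔C.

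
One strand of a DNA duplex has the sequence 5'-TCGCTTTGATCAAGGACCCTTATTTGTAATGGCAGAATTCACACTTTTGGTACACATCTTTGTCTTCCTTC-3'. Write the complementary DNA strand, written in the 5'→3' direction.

5′-GAAGGAAGACAAAGATGTGTACCAAAAGTGTGAATTCTGCCATTACAAATAAGGGTCCTTGATCAAAGCGA-3′

Pairing A↔T and G↔C gives AGCGAAACTAGTTCCTGGGAATAAACATTACCGTCTTAAGTGTGAAAACCATGTGTAGAAACAGAAGGAAG, running 3'→5'. Reverse for the 5'→3' convention.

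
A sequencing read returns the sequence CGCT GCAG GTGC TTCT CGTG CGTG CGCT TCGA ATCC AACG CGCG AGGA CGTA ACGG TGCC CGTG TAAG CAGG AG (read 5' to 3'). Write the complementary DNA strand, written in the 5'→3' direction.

5'-CTCCTGCTTACACGGGCACCGTTACGTCCTCGCGCGTTGGATTCGAAGCGCACGCACGAGAAGCACCTGCAGCG-3'

The complement of CGCTGCAGGTGCTTCTCGTGCGTGCGCTTCGAATCCAACGCGCGAGGACGTAACGGTGCCCGTGTAAGCAGGAG is GCGACGTCCACGAAGAGCACGCACGCGAAGCTTAGGTTGCGCGCTCCTGCATTGCCACGGGCACATTCGTCCTC (A↔T, G↔C). DNA strands are antiparallel, so the complementary strand runs 3'→5'; reversing gives the 5'→3' form.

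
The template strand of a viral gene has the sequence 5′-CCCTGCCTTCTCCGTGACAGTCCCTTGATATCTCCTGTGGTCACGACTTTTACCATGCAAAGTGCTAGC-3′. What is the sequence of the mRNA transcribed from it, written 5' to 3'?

RNA polymerase reads the template 3'→5' and synthesizes mRNA 5'→3' by base-pairing (A→U, T→A, G↔C). The complement of the template is GGGACGGAAGAGGCACTGTCAGGGAACTATAGAGGACACCAGTGCTGAAAATGGTACGTTTCACGATCG; antiparallel, so 5'→3' the coding strand is GCTAGCACTTTGCATGGTAAAAGTCGTGACCACAGGAGATATCAAGGGACTGTCACGGAGAAGGCAGGG. Replace T with U for the mRNA.

5'-GCUAGCACUUUGCAUGGUAAAAGUCGUGACCACAGGAGAUAUCAAGGGACUGUCACGGAGAAGGCAGGG-3'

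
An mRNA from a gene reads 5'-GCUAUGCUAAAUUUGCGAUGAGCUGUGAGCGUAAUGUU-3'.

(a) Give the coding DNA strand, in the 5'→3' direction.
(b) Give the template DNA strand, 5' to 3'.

(a) 5'-GCTATGCTAAATTTGCGATGAGCTGTGAGCGTAATGTT-3'
(b) 5'-AACATTACGCTCACAGCTCATCGCAAATTTAGCATAGC-3'

(a) The coding strand matches the mRNA with U→T.
(b) The template strand is the reverse complement of the coding strand.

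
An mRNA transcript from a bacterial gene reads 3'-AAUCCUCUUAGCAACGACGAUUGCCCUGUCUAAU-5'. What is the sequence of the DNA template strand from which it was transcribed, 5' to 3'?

5'-TTAGGAGAATCGTTGCTGCTAACGGGACAGATTA-3'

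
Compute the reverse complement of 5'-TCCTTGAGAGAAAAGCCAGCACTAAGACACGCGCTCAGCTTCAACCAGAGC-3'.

5'-GCTCTGGTTGAAGCTGAGCGCGTGTCTTAGTGCTGGCTTTTCTCTCAAGGA-3'

Reading the sequence 3'→5' and pairing each base (A↔T, G↔C) gives the reverse complement directly.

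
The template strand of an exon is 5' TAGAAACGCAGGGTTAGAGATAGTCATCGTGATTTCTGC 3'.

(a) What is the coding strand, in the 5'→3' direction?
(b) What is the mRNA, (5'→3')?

(a) The coding strand is the reverse complement of the template: complement ATCTTTGCGTCCCAATCTCTATCAGTAGCACTAAAGACG, then reverse.
(b) mRNA has the coding-strand sequence with T→U.

(a) 5'-GCAGAAATCACGATGACTATCTCTAACCCTGCGTTTCTA-3'
(b) 5'-GCAGAAAUCACGAUGACUAUCUCUAACCCUGCGUUUCUA-3'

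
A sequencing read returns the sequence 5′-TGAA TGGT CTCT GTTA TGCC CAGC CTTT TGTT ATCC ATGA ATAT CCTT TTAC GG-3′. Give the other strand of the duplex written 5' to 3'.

5'-CCGTAAAAGGATATTCATGGATAACAAAAGGCTGGGCATAACAGAGACCATTCA-3'

The complement of TGAATGGTCTCTGTTATGCCCAGCCTTTTGTTATCCATGAATATCCTTTTACGG is ACTTACCAGAGACAATACGGGTCGGAAAACAATAGGTACTTATAGGAAAATGCC (A↔T, G↔C). DNA strands are antiparallel, so the complementary strand runs 3'→5'; reversing gives the 5'→3' form.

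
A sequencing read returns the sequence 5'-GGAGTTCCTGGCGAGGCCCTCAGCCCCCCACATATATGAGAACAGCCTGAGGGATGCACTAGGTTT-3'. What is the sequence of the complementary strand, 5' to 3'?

5'-AAACCTAGTGCATCCCTCAGGCTGTTCTCATATATGTGGGGGGCTGAGGGCCTCGCCAGGAACTCC-3'

The complement of GGAGTTCCTGGCGAGGCCCTCAGCCCCCCACATATATGAGAACAGCCTGAGGGATGCACTAGGTTT is CCTCAAGGACCGCTCCGGGAGTCGGGGGGTGTATATACTCTTGTCGGACTCCCTACGTGATCCAAA (A↔T, G↔C). DNA strands are antiparallel, so the complementary strand runs 3'→5'; reversing gives the 5'→3' form.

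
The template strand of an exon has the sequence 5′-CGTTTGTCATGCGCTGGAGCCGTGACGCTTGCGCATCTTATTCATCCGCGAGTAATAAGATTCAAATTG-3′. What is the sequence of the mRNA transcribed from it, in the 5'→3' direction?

RNA polymerase reads the template 3'→5' and synthesizes mRNA 5'→3' by base-pairing (A→U, T→A, G↔C). The complement of the template is GCAAACAGTACGCGACCTCGGCACTGCGAACGCGTAGAATAAGTAGGCGCTCATTATTCTAAGTTTAAC; antiparallel, so 5'→3' the coding strand is CAATTTGAATCTTATTACTCGCGGATGAATAAGATGCGCAAGCGTCACGGCTCCAGCGCATGACAAACG. Replace T with U for the mRNA.

5'-CAAUUUGAAUCUUAUUACUCGCGGAUGAAUAAGAUGCGCAAGCGUCACGGCUCCAGCGCAUGACAAACG-3'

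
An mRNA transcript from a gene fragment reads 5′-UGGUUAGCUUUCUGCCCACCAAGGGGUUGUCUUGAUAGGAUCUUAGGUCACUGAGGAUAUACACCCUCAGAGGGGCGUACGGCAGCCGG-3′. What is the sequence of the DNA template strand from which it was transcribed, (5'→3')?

5'-CCGGCTGCCGTACGCCCCTCTGAGGGTGTATATCCTCAGTGACCTAAGATCCTATCAAGACAACCCCTTGGTGGGCAGAAAGCTAACCA-3'

Replace U with T to get the coding DNA strand: TGGTTAGCTTTCTGCCCACCAAGGGGTTGTCTTGATAGGATCTTAGGTCACTGAGGATATACACCCTCAGAGGGGCGTACGGCAGCCGG. The template strand is its reverse complement (complement ACCAATCGAAAGACGGGTGGTTCCCCAACAGAACTATCCTAGAATCCAGTGACTCCTATATGTGGGAGTCTCCCCGCATGCCGTCGGCC, then reverse).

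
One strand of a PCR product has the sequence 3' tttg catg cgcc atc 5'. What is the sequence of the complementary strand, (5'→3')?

The strand is given 3'→5', so its complement runs 5'→3' in the same left-to-right order: pair each base A↔T, G↔C.

5'-AAACGTACGCGGTAG-3'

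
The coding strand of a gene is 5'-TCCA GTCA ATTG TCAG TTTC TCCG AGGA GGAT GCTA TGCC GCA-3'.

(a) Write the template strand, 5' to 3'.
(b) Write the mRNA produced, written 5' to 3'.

(a) 5'-TGCGGCATAGCATCCTCCTCGGAGAAACTGACAATTGACTGGA-3'
(b) 5′-UCCAGUCAAUUGUCAGUUUCUCCGAGGAGGAUGCUAUGCCGCA-3′

(a) The template strand is the reverse complement of the coding strand: complement AGGTCAGTTAACAGTCAAAGAGGCTCCTCCTACGATACGGCGT, then reverse.
(b) mRNA matches the coding strand with T→U.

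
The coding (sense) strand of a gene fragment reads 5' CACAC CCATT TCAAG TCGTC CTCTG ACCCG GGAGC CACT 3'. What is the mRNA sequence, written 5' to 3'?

5'-CACACCCAUUUCAAGUCGUCCUCUGACCCGGGAGCCACU-3'

mRNA has the coding-strand sequence with U in place of T.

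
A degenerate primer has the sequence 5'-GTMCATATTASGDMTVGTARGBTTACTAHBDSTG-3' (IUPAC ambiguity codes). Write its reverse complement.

Standard pairs A↔T, G↔C; ambiguity codes pair R↔Y, M↔K, S↔S, B↔V, D↔H. Complement (CAKGTATAATSCHKABCATYCVAATGATDVHSAC), then reverse for 5'→3'.

5'-CASHVDTAGTAAVCYTACBAKHCSTAATATGKAC-3'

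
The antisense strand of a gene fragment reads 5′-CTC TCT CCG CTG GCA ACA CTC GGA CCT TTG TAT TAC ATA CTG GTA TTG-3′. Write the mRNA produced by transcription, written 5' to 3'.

5'-CAAUACCAGUAUGUAAUACAAAGGUCCGAGUGUUGCCAGCGGAGAGAG-3'

RNA polymerase reads the template 3'→5' and synthesizes mRNA 5'→3' by base-pairing (A→U, T→A, G↔C). The complement of the template is GAGAGAGGCGACCGTTGTGAGCCTGGAAACATAATGTATGACCATAAC; antiparallel, so 5'→3' the coding strand is CAATACCAGTATGTAATACAAAGGTCCGAGTGTTGCCAGCGGAGAGAG. Replace T with U for the mRNA.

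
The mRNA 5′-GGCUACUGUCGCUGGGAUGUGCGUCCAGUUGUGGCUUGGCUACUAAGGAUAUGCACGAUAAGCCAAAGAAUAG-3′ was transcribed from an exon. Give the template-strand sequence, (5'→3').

5'-CTATTCTTTGGCTTATCGTGCATATCCTTAGTAGCCAAGCCACAACTGGACGCACATCCCAGCGACAGTAGCC-3'

Replace U with T to get the coding DNA strand: GGCTACTGTCGCTGGGATGTGCGTCCAGTTGTGGCTTGGCTACTAAGGATATGCACGATAAGCCAAAGAATAG. The template strand is its reverse complement (complement CCGATGACAGCGACCCTACACGCAGGTCAACACCGAACCGATGATTCCTATACGTGCTATTCGGTTTCTTATC, then reverse).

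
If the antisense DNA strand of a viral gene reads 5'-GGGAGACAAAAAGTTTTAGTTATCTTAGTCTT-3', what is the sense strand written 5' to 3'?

5'-AAGACTAAGATAACTAAAACTTTTTGTCTCCC-3'

The coding strand is complementary and antiparallel to the template: take the complement (A↔T, G↔C) and reverse.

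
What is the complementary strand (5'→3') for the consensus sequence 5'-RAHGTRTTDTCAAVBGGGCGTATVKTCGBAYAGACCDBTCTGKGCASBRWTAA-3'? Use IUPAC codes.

Standard pairs A↔T, G↔C; ambiguity codes pair R↔Y, K↔M, W↔W, S↔S, B↔V, D↔H. Complement (YTDCAYAAHAGTTBVCCCGCATABMAGCVTRTCTGGHVAGACMCGTSVYWATT), then reverse for 5'→3'.

5′-TTAWYVSTGCMCAGAVHGGTCTRTVCGAMBATACGCCCVBTTGAHAAYACDTY-3′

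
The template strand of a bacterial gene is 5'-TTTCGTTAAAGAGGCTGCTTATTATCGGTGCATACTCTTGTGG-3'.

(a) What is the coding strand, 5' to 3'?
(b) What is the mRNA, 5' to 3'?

(a) The coding strand is the reverse complement of the template: complement AAAGCAATTTCTCCGACGAATAATAGCCACGTATGAGAACACC, then reverse.
(b) mRNA has the coding-strand sequence with T→U.

(a) 5'-CCACAAGAGTATGCACCGATAATAAGCAGCCTCTTTAACGAAA-3'
(b) 5'-CCACAAGAGUAUGCACCGAUAAUAAGCAGCCUCUUUAACGAAA-3'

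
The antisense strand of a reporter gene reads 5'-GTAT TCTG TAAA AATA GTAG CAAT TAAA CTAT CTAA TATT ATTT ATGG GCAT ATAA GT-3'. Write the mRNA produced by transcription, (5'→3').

The mRNA has the sequence of the coding strand (reverse complement of the template) with T→U. Reverse complement of GTATTCTGTAAAAATAGTAGCAATTAAACTATCTAATATTATTTATGGGCATATAAGT is ACTTATATGCCCATAAATAATATTAGATAGTTTAATTGCTACTATTTTTACAGAATAC; then T→U.

5'-ACUUAUAUGCCCAUAAAUAAUAUUAGAUAGUUUAAUUGCUACUAUUUUUACAGAAUAC-3'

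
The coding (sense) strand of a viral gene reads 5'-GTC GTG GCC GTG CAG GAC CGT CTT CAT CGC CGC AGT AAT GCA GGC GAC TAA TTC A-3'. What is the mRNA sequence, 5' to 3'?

5'-GUCGUGGCCGUGCAGGACCGUCUUCAUCGCCGCAGUAAUGCAGGCGACUAAUUCA-3'

mRNA has the coding-strand sequence with U in place of T.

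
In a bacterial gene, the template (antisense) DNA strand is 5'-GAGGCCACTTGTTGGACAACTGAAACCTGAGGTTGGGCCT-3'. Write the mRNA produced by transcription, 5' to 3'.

RNA polymerase reads the template 3'→5' and synthesizes mRNA 5'→3' by base-pairing (A→U, T→A, G↔C). The complement of the template is CTCCGGTGAACAACCTGTTGACTTTGGACTCCAACCCGGA; antiparallel, so 5'→3' the coding strand is AGGCCCAACCTCAGGTTTCAGTTGTCCAACAAGTGGCCTC. Replace T with U for the mRNA.

5′-AGGCCCAACCUCAGGUUUCAGUUGUCCAACAAGUGGCCUC-3′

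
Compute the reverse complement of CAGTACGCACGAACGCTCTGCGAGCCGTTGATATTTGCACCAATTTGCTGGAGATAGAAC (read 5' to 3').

5'-GTTCTATCTCCAGCAAATTGGTGCAAATATCAACGGCTCGCAGAGCGTTCGTGCGTACTG-3'

Complement each base (A↔T, G↔C): GTCATGCGTGCTTGCGAGACGCTCGGCAACTATAAACGTGGTTAAACGACCTCTATCTTG. Then reverse.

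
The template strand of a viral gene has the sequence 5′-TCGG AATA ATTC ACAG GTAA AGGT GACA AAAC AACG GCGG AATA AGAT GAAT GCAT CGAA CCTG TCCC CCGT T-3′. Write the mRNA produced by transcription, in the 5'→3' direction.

5'-AACGGGGGACAGGUUCGAUGCAUUCAUCUUAUUCCGCCGUUGUUUUGUCACCUUUACCUGUGAAUUAUUCCGA-3'

RNA polymerase reads the template 3'→5' and synthesizes mRNA 5'→3' by base-pairing (A→U, T→A, G↔C). The complement of the template is AGCCTTATTAAGTGTCCATTTCCACTGTTTTGTTGCCGCCTTATTCTACTTACGTAGCTTGGACAGGGGGCAA; antiparallel, so 5'→3' the coding strand is AACGGGGGACAGGTTCGATGCATTCATCTTATTCCGCCGTTGTTTTGTCACCTTTACCTGTGAATTATTCCGA. Replace T with U for the mRNA.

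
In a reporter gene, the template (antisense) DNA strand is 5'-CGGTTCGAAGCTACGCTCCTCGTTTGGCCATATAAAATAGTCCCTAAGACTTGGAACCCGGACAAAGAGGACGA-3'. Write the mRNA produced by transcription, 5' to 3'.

RNA polymerase reads the template 3'→5' and synthesizes mRNA 5'→3' by base-pairing (A→U, T→A, G↔C). The complement of the template is GCCAAGCTTCGATGCGAGGAGCAAACCGGTATATTTTATCAGGGATTCTGAACCTTGGGCCTGTTTCTCCTGCT; antiparallel, so 5'→3' the coding strand is TCGTCCTCTTTGTCCGGGTTCCAAGTCTTAGGGACTATTTTATATGGCCAAACGAGGAGCGTAGCTTCGAACCG. Replace T with U for the mRNA.

5′-UCGUCCUCUUUGUCCGGGUUCCAAGUCUUAGGGACUAUUUUAUAUGGCCAAACGAGGAGCGUAGCUUCGAACCG-3′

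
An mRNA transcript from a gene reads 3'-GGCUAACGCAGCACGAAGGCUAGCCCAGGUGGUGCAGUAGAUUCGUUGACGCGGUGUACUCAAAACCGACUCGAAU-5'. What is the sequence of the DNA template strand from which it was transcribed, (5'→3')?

Written 5'→3' the mRNA is UAAGCUCAGCCAAAACUCAUGUGGCGCAGUUGCUUAGAUGACGUGGUGGACCCGAUCGGAAGCACGACGCAAUCGG, so the coding DNA strand is TAAGCTCAGCCAAAACTCATGTGGCGCAGTTGCTTAGATGACGTGGTGGACCCGATCGGAAGCACGACGCAATCGG. The template is its reverse complement.

5′-CCGATTGCGTCGTGCTTCCGATCGGGTCCACCACGTCATCTAAGCAACTGCGCCACATGAGTTTTGGCTGAGCTTA-3′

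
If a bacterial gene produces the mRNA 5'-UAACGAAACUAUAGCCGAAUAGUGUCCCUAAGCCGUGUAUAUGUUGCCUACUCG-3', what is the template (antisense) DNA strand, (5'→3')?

5'-CGAGTAGGCAACATATACACGGCTTAGGGACACTATTCGGCTATAGTTTCGTTA-3'

Replace U with T to get the coding DNA strand: TAACGAAACTATAGCCGAATAGTGTCCCTAAGCCGTGTATATGTTGCCTACTCG. The template strand is its reverse complement (complement ATTGCTTTGATATCGGCTTATCACAGGGATTCGGCACATATACAACGGATGAGC, then reverse).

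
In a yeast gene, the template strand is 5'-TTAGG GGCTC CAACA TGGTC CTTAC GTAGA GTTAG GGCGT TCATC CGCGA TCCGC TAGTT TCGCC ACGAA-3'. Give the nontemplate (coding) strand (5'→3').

5'-TTCGTGGCGAAACTAGCGGATCGCGGATGAACGCCCTAACTCTACGTAAGGACCATGTTGGAGCCCCTAA-3'

The coding strand is complementary and antiparallel to the template: take the complement (A↔T, G↔C) and reverse.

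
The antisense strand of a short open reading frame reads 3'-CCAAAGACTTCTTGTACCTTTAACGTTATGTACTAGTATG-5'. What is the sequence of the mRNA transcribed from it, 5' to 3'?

5'-GGUUUCUGAAGAACAUGGAAAUUGCAAUACAUGAUCAUAC-3'

Reading the template 3'→5' as shown, RNA polymerase pairs each base (A→U, T→A, G↔C) to build mRNA 5'→3' directly.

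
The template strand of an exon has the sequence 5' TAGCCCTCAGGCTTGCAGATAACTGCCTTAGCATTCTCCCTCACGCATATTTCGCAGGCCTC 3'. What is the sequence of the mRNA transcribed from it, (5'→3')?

5'-GAGGCCUGCGAAAUAUGCGUGAGGGAGAAUGCUAAGGCAGUUAUCUGCAAGCCUGAGGGCUA-3'

The mRNA has the sequence of the coding strand (reverse complement of the template) with T→U. Reverse complement of TAGCCCTCAGGCTTGCAGATAACTGCCTTAGCATTCTCCCTCACGCATATTTCGCAGGCCTC is GAGGCCTGCGAAATATGCGTGAGGGAGAATGCTAAGGCAGTTATCTGCAAGCCTGAGGGCTA; then T→U.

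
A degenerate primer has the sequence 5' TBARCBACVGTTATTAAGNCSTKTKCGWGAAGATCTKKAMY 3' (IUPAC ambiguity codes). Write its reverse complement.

5'-RKTMMAGATCTTCWCGMAMASGNCTTAATAACBGTVGYTVA-3'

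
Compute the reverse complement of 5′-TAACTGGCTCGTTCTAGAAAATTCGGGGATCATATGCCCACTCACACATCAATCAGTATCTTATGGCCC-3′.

5'-GGGCCATAAGATACTGATTGATGTGTGAGTGGGCATATGATCCCCGAATTTTCTAGAACGAGCCAGTTA-3'

Complement each base (A↔T, G↔C): ATTGACCGAGCAAGATCTTTTAAGCCCCTAGTATACGGGTGAGTGTGTAGTTAGTCATAGAATACCGGG. Then reverse.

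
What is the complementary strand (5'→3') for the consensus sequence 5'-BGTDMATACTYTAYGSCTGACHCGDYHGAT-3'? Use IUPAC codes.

Standard pairs A↔T, G↔C; ambiguity codes pair Y↔R, M↔K, S↔S, B↔V, D↔H. Complement (VCAHKTATGARATRCSGACTGDGCHRDCTA), then reverse for 5'→3'.

5'-ATCDRHCGDGTCAGSCRTARAGTATKHACV-3'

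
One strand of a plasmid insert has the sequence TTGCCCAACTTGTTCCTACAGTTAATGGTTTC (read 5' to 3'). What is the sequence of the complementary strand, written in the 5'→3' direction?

The complement of TTGCCCAACTTGTTCCTACAGTTAATGGTTTC is AACGGGTTGAACAAGGATGTCAATTACCAAAG (A↔T, G↔C). DNA strands are antiparallel, so the complementary strand runs 3'→5'; reversing gives the 5'→3' form.

5′-GAAACCATTAACTGTAGGAACAAGTTGGGCAA-3′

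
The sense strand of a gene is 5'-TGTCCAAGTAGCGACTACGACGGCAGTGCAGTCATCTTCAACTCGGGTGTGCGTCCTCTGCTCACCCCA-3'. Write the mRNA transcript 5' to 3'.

5′-UGUCCAAGUAGCGACUACGACGGCAGUGCAGUCAUCUUCAACUCGGGUGUGCGUCCUCUGCUCACCCCA-3′

mRNA has the coding-strand sequence with U in place of T.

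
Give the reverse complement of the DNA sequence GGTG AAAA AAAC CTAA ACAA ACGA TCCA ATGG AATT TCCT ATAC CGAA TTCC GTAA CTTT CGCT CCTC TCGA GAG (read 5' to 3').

5′-CTCTCGAGAGGAGCGAAAGTTACGGAATTCGGTATAGGAAATTCCATTGGATCGTTTGTTTAGGTTTTTTTCACC-3′

Reading the sequence 3'→5' and pairing each base (A↔T, G↔C) gives the reverse complement directly.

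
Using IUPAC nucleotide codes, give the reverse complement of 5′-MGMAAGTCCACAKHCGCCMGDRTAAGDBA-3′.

Standard pairs A↔T, G↔C; ambiguity codes pair R↔Y, M↔K, B↔V, D↔H. Complement (KCKTTCAGGTGTMDGCGGKCHYATTCHVT), then reverse for 5'→3'.

5'-TVHCTTAYHCKGGCGDMTGTGGACTTKCK-3'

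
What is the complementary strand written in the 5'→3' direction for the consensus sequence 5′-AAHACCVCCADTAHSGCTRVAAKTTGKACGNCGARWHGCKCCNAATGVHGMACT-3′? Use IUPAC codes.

5'-AGTKCDBCATTNGGMGCDWYTCGNCGTMCAAMTTBYAGCSDTAHTGGBGGTDTT-3'

Standard pairs A↔T, G↔C; ambiguity codes pair R↔Y, M↔K, W↔W, S↔S, D↔H, V↔B, N↔N. Complement (TTDTGGBGGTHATDSCGAYBTTMAACMTGCNGCTYWDCGMGGNTTACBDCKTGA), then reverse for 5'→3'.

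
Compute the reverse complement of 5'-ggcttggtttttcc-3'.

5'-GGAAAAACCAAGCC-3'

Reading the sequence 3'→5' and pairing each base (A↔T, G↔C) gives the reverse complement directly.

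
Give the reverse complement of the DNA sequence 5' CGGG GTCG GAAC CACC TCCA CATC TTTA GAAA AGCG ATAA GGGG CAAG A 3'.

Complement each base (A↔T, G↔C): GCCCCAGCCTTGGTGGAGGTGTAGAAATCTTTTCGCTATTCCCCGTTCT. Then reverse.

5'-TCTTGCCCCTTATCGCTTTTCTAAAGATGTGGAGGTGGTTCCGACCCCG-3'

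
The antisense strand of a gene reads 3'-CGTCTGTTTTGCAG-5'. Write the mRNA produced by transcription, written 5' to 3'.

Reading the template 3'→5' as shown, RNA polymerase pairs each base (A→U, T→A, G↔C) to build mRNA 5'→3' directly.

5'-GCAGACAAAACGUC-3'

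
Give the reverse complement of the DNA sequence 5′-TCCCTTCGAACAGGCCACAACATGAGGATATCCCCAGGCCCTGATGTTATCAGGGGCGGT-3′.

Reading the sequence 3'→5' and pairing each base (A↔T, G↔C) gives the reverse complement directly.

5'-ACCGCCCCTGATAACATCAGGGCCTGGGGATATCCTCATGTTGTGGCCTGTTCGAAGGGA-3'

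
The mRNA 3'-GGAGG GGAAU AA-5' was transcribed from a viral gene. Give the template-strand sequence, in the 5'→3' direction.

Written 5'→3' the mRNA is AAUAAGGGGAGG, so the coding DNA strand is AATAAGGGGAGG. The template is its reverse complement.

5'-CCTCCCCTTATT-3'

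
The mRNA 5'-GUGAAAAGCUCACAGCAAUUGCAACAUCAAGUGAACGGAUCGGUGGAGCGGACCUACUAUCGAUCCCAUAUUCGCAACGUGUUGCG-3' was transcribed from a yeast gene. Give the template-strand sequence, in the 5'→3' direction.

5'-CGCAACACGTTGCGAATATGGGATCGATAGTAGGTCCGCTCCACCGATCCGTTCACTTGATGTTGCAATTGCTGTGAGCTTTTCAC-3'

Replace U with T to get the coding DNA strand: GTGAAAAGCTCACAGCAATTGCAACATCAAGTGAACGGATCGGTGGAGCGGACCTACTATCGATCCCATATTCGCAACGTGTTGCG. The template strand is its reverse complement (complement CACTTTTCGAGTGTCGTTAACGTTGTAGTTCACTTGCCTAGCCACCTCGCCTGGATGATAGCTAGGGTATAAGCGTTGCACAACGC, then reverse).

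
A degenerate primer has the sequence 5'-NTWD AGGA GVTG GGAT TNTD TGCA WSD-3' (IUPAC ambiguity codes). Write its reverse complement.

Standard pairs A↔T, G↔C; ambiguity codes pair W↔W, S↔S, D↔H, V↔B, N↔N. Complement (NAWHTCCTCBACCCTAANAHACGTWSH), then reverse for 5'→3'.

5′-HSWTGCAHANAATCCCABCTCCTHWAN-3′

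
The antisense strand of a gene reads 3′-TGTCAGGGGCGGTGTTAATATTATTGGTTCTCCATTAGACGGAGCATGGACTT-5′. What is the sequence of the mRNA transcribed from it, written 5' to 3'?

5'-ACAGUCCCCGCCACAAUUAUAAUAACCAAGAGGUAAUCUGCCUCGUACCUGAA-3'

Reading the template 3'→5' as shown, RNA polymerase pairs each base (A→U, T→A, G↔C) to build mRNA 5'→3' directly.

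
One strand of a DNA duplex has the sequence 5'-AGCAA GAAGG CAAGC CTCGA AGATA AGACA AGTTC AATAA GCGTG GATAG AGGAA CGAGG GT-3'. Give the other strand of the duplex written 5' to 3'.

5'-ACCCTCGTTCCTCTATCCACGCTTATTGAACTTGTCTTATCTTCGAGGCTTGCCTTCTTGCT-3'

Pairing A↔T and G↔C gives TCGTTCTTCCGTTCGGAGCTTCTATTCTGTTCAAGTTATTCGCACCTATCTCCTTGCTCCCA, running 3'→5'. Reverse for the 5'→3' convention.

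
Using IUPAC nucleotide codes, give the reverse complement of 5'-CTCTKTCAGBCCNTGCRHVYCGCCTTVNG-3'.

5'-CNBAAGGCGRBDYGCANGGVCTGAMAGAG-3'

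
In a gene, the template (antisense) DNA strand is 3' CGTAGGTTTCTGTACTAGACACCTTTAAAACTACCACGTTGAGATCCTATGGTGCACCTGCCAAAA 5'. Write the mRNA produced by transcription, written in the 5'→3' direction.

5'-GCAUCCAAAGACAUGAUCUGUGGAAAUUUUGAUGGUGCAACUCUAGGAUACCACGUGGACGGUUUU-3'

Reading the template 3'→5' as shown, RNA polymerase pairs each base (A→U, T→A, G↔C) to build mRNA 5'→3' directly.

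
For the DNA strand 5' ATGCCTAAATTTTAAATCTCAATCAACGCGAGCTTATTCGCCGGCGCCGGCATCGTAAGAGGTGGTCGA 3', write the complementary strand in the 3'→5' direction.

3'-TACGGATTTAAAATTTAGAGTTAGTTGCGCTCGAATAAGCGGCCGCGGCCGTAGCATTCTCCACCAGCT-5'

Base-pairing A↔T, G↔C gives the complement. The complementary strand is antiparallel, so paired with a 5'→3' strand it runs 3'→5'.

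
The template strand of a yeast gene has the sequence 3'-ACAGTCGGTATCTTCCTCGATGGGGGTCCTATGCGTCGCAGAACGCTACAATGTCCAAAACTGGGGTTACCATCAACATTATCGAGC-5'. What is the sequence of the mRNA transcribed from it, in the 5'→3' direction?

Reading the template 3'→5' as shown, RNA polymerase pairs each base (A→U, T→A, G↔C) to build mRNA 5'→3' directly.

5′-UGUCAGCCAUAGAAGGAGCUACCCCCAGGAUACGCAGCGUCUUGCGAUGUUACAGGUUUUGACCCCAAUGGUAGUUGUAAUAGCUCG-3′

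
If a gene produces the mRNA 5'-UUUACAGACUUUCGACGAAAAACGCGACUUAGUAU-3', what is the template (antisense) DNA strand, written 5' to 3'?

5'-ATACTAAGTCGCGTTTTTCGTCGAAAGTCTGTAAA-3'

Replace U with T to get the coding DNA strand: TTTACAGACTTTCGACGAAAAACGCGACTTAGTAT. The template strand is its reverse complement (complement AAATGTCTGAAAGCTGCTTTTTGCGCTGAATCATA, then reverse).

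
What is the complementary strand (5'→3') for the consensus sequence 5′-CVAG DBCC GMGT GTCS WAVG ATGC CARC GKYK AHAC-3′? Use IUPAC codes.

5'-GTDTMRMCGYTGGCATCBTWSGACACKCGGVHCTBG-3'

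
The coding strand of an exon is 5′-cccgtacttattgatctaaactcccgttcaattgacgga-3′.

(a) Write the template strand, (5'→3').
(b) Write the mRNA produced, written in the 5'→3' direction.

(a) 5'-TCCGTCAATTGAACGGGAGTTTAGATCAATAAGTACGGG-3'
(b) 5'-CCCGUACUUAUUGAUCUAAACUCCCGUUCAAUUGACGGA-3'

(a) The template strand is the reverse complement of the coding strand: complement GGGCATGAATAACTAGATTTGAGGGCAAGTTAACTGCCT, then reverse.
(b) mRNA matches the coding strand with T→U.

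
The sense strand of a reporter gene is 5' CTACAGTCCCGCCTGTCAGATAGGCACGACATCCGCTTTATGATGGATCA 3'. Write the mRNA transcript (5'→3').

The mRNA is synthesized from the template strand, so it matches the coding strand with T replaced by U.

5'-CUACAGUCCCGCCUGUCAGAUAGGCACGACAUCCGCUUUAUGAUGGAUCA-3'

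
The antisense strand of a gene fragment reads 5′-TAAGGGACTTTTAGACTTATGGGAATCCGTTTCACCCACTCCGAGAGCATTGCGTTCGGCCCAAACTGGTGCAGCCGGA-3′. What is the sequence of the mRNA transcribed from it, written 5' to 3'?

5'-UCCGGCUGCACCAGUUUGGGCCGAACGCAAUGCUCUCGGAGUGGGUGAAACGGAUUCCCAUAAGUCUAAAAGUCCCUUA-3'

The mRNA has the sequence of the coding strand (reverse complement of the template) with T→U. Reverse complement of TAAGGGACTTTTAGACTTATGGGAATCCGTTTCACCCACTCCGAGAGCATTGCGTTCGGCCCAAACTGGTGCAGCCGGA is TCCGGCTGCACCAGTTTGGGCCGAACGCAATGCTCTCGGAGTGGGTGAAACGGATTCCCATAAGTCTAAAAGTCCCTTA; then T→U.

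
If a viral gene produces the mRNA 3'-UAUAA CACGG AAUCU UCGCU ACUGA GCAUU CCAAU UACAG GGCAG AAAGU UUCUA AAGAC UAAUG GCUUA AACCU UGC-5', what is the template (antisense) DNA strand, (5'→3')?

Written 5'→3' the mRNA is CGUUCCAAAUUCGGUAAUCAGAAAUCUUUGAAAGACGGGACAUUAACCUUACGAGUCAUCGCUUCUAAGGCACAAUAU, so the coding DNA strand is CGTTCCAAATTCGGTAATCAGAAATCTTTGAAAGACGGGACATTAACCTTACGAGTCATCGCTTCTAAGGCACAATAT. The template is its reverse complement.

5'-ATATTGTGCCTTAGAAGCGATGACTCGTAAGGTTAATGTCCCGTCTTTCAAAGATTTCTGATTACCGAATTTGGAACG-3'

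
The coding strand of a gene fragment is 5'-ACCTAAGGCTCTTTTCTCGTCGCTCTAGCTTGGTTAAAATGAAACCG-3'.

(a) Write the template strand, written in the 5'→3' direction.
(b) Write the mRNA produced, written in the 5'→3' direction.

(a) 5'-CGGTTTCATTTTAACCAAGCTAGAGCGACGAGAAAAGAGCCTTAGGT-3'
(b) 5′-ACCUAAGGCUCUUUUCUCGUCGCUCUAGCUUGGUUAAAAUGAAACCG-3′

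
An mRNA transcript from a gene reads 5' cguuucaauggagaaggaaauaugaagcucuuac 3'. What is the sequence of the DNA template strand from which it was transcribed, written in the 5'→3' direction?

Replace U with T to get the coding DNA strand: CGTTTCAATGGAGAAGGAAATATGAAGCTCTTAC. The template strand is its reverse complement (complement GCAAAGTTACCTCTTCCTTTATACTTCGAGAATG, then reverse).

5′-GTAAGAGCTTCATATTTCCTTCTCCATTGAAACG-3′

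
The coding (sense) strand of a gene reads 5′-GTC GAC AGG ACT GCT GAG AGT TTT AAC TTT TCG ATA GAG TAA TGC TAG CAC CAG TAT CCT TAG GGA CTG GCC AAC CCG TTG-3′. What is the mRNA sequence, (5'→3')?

5′-GUCGACAGGACUGCUGAGAGUUUUAACUUUUCGAUAGAGUAAUGCUAGCACCAGUAUCCUUAGGGACUGGCCAACCCGUUG-3′

mRNA has the coding-strand sequence with U in place of T.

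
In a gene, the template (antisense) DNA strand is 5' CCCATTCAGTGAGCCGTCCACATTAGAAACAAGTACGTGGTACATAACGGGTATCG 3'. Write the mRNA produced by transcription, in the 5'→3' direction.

RNA polymerase reads the template 3'→5' and synthesizes mRNA 5'→3' by base-pairing (A→U, T→A, G↔C). The complement of the template is GGGTAAGTCACTCGGCAGGTGTAATCTTTGTTCATGCACCATGTATTGCCCATAGC; antiparallel, so 5'→3' the coding strand is CGATACCCGTTATGTACCACGTACTTGTTTCTAATGTGGACGGCTCACTGAATGGG. Replace T with U for the mRNA.

5'-CGAUACCCGUUAUGUACCACGUACUUGUUUCUAAUGUGGACGGCUCACUGAAUGGG-3'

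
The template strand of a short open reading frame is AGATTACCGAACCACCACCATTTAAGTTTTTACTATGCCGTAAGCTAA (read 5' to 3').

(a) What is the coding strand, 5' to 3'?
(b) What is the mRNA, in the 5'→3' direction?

(a) 5'-TTAGCTTACGGCATAGTAAAAACTTAAATGGTGGTGGTTCGGTAATCT-3'
(b) 5'-UUAGCUUACGGCAUAGUAAAAACUUAAAUGGUGGUGGUUCGGUAAUCU-3'

(a) The coding strand is the reverse complement of the template: complement TCTAATGGCTTGGTGGTGGTAAATTCAAAAATGATACGGCATTCGATT, then reverse.
(b) mRNA has the coding-strand sequence with T→U.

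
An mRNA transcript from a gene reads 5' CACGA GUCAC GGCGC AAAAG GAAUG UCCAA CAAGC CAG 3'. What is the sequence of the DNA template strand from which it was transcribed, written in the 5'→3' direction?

Replace U with T to get the coding DNA strand: CACGAGTCACGGCGCAAAAGGAATGTCCAACAAGCCAG. The template strand is its reverse complement (complement GTGCTCAGTGCCGCGTTTTCCTTACAGGTTGTTCGGTC, then reverse).

5'-CTGGCTTGTTGGACATTCCTTTTGCGCCGTGACTCGTG-3'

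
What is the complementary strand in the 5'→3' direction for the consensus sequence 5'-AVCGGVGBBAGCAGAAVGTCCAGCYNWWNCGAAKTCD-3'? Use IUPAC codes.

Standard pairs A↔T, G↔C; ambiguity codes pair Y↔R, K↔M, W↔W, B↔V, D↔H, N↔N. Complement (TBGCCBCVVTCGTCTTBCAGGTCGRNWWNGCTTMAGH), then reverse for 5'→3'.

5'-HGAMTTCGNWWNRGCTGGACBTTCTGCTVVCBCCGBT-3'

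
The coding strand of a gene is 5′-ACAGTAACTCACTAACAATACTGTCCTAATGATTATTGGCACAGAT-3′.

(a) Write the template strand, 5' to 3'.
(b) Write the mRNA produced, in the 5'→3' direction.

(a) The template strand is the reverse complement of the coding strand: complement TGTCATTGAGTGATTGTTATGACAGGATTACTAATAACCGTGTCTA, then reverse.
(b) mRNA matches the coding strand with T→U.

(a) 5'-ATCTGTGCCAATAATCATTAGGACAGTATTGTTAGTGAGTTACTGT-3'
(b) 5'-ACAGUAACUCACUAACAAUACUGUCCUAAUGAUUAUUGGCACAGAU-3'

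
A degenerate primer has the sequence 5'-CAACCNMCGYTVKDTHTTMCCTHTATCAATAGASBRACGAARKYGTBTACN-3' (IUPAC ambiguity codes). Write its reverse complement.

Standard pairs A↔T, G↔C; ambiguity codes pair R↔Y, M↔K, S↔S, B↔V, D↔H, N↔N. Complement (GTTGGNKGCRABMHADAAKGGADATAGTTATCTSVYTGCTTYMRCAVATGN), then reverse for 5'→3'.

5'-NGTAVACRMYTTCGTYVSTCTATTGATADAGGKAADAHMBARCGKNGGTTG-3'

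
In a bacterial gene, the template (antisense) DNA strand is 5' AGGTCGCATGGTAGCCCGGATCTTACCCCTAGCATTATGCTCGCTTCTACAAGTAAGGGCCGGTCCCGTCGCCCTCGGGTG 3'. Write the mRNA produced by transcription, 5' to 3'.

5'-CACCCGAGGGCGACGGGACCGGCCCUUACUUGUAGAAGCGAGCAUAAUGCUAGGGGUAAGAUCCGGGCUACCAUGCGACCU-3'

The mRNA has the sequence of the coding strand (reverse complement of the template) with T→U. Reverse complement of AGGTCGCATGGTAGCCCGGATCTTACCCCTAGCATTATGCTCGCTTCTACAAGTAAGGGCCGGTCCCGTCGCCCTCGGGTG is CACCCGAGGGCGACGGGACCGGCCCTTACTTGTAGAAGCGAGCATAATGCTAGGGGTAAGATCCGGGCTACCATGCGACCT; then T→U.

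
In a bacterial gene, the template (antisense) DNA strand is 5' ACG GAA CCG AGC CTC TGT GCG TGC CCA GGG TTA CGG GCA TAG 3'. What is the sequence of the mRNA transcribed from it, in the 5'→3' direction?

5'-CUAUGCCCGUAACCCUGGGCACGCACAGAGGCUCGGUUCCGU-3'

The mRNA has the sequence of the coding strand (reverse complement of the template) with T→U. Reverse complement of ACGGAACCGAGCCTCTGTGCGTGCCCAGGGTTACGGGCATAG is CTATGCCCGTAACCCTGGGCACGCACAGAGGCTCGGTTCCGT; then T→U.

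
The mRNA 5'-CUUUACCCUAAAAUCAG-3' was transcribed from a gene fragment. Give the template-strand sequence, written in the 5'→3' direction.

5'-CTGATTTTAGGGTAAAG-3'

Replace U with T to get the coding DNA strand: CTTTACCCTAAAATCAG. The template strand is its reverse complement (complement GAAATGGGATTTTAGTC, then reverse).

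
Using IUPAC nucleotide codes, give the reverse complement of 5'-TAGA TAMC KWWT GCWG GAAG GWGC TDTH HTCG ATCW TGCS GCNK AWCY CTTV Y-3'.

5'-RBAAGRGWTMNGCSGCAWGATCGADDAHAGCWCCTTCCWGCAWWMGKTATCTA-3'

Standard pairs A↔T, G↔C; ambiguity codes pair Y↔R, M↔K, W↔W, S↔S, D↔H, V↔B, N↔N. Complement (ATCTATKGMWWACGWCCTTCCWCGAHADDAGCTAGWACGSCGNMTWGRGAABR), then reverse for 5'→3'.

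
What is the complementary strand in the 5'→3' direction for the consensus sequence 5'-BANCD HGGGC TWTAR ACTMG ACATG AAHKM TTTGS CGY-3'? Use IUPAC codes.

Standard pairs A↔T, G↔C; ambiguity codes pair R↔Y, M↔K, W↔W, S↔S, B↔V, D↔H, N↔N. Complement (VTNGHDCCCGAWATYTGAKCTGTACTTDMKAAACSGCR), then reverse for 5'→3'.

5'-RCGSCAAAKMDTTCATGTCKAGTYTAWAGCCCDHGNTV-3'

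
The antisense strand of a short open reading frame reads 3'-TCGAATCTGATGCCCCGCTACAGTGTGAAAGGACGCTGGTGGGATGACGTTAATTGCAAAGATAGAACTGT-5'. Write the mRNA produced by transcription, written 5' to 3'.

5'-AGCUUAGACUACGGGGCGAUGUCACACUUUCCUGCGACCACCCUACUGCAAUUAACGUUUCUAUCUUGACA-3'

Reading the template 3'→5' as shown, RNA polymerase pairs each base (A→U, T→A, G↔C) to build mRNA 5'→3' directly.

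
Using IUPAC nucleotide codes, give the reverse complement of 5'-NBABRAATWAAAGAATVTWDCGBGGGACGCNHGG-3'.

5'-CCDNGCGTCCCVCGHWABATTCTTTWATTYVTVN-3'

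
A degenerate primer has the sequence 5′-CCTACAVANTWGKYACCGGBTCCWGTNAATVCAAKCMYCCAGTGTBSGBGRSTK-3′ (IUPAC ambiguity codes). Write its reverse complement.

Standard pairs A↔T, G↔C; ambiguity codes pair R↔Y, M↔K, W↔W, S↔S, B↔V, N↔N. Complement (GGATGTBTNAWCMRTGGCCVAGGWCANTTABGTTMGKRGGTCACAVSCVCYSAM), then reverse for 5'→3'.

5'-MASYCVCSVACACTGGRKGMTTGBATTNACWGGAVCCGGTRMCWANTBTGTAGG-3'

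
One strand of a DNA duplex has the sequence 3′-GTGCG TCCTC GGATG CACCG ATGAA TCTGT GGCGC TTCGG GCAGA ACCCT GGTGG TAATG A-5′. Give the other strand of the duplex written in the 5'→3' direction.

5'-CACGCAGGAGCCTACGTGGCTACTTAGACACCGCGAAGCCCGTCTTGGGACCACCATTACT-3'

The strand is given 3'→5', so its complement runs 5'→3' in the same left-to-right order: pair each base A↔T, G↔C.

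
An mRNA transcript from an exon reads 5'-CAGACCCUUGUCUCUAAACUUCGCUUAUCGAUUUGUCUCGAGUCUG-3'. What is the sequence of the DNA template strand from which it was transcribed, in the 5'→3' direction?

5'-CAGACTCGAGACAAATCGATAAGCGAAGTTTAGAGACAAGGGTCTG-3'

Replace U with T to get the coding DNA strand: CAGACCCTTGTCTCTAAACTTCGCTTATCGATTTGTCTCGAGTCTG. The template strand is its reverse complement (complement GTCTGGGAACAGAGATTTGAAGCGAATAGCTAAACAGAGCTCAGAC, then reverse).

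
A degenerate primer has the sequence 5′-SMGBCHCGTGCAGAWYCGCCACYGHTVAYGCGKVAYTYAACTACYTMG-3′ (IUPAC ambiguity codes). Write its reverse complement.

5'-CKARGTAGTTRARTBMCGCRTBADCRGTGGCGRWTCTGCACGDGVCKS-3'

Standard pairs A↔T, G↔C; ambiguity codes pair Y↔R, M↔K, W↔W, S↔S, B↔V, H↔D. Complement (SKCVGDGCACGTCTWRGCGGTGRCDABTRCGCMBTRARTTGATGRAKC), then reverse for 5'→3'.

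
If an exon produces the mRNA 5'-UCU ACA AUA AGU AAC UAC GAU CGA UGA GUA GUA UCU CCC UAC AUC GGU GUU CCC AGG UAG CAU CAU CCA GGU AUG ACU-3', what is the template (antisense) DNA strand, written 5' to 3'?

5'-AGTCATACCTGGATGATGCTACCTGGGAACACCGATGTAGGGAGATACTACTCATCGATCGTAGTTACTTATTGTAGA-3'

Replace U with T to get the coding DNA strand: TCTACAATAAGTAACTACGATCGATGAGTAGTATCTCCCTACATCGGTGTTCCCAGGTAGCATCATCCAGGTATGACT. The template strand is its reverse complement (complement AGATGTTATTCATTGATGCTAGCTACTCATCATAGAGGGATGTAGCCACAAGGGTCCATCGTAGTAGGTCCATACTGA, then reverse).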